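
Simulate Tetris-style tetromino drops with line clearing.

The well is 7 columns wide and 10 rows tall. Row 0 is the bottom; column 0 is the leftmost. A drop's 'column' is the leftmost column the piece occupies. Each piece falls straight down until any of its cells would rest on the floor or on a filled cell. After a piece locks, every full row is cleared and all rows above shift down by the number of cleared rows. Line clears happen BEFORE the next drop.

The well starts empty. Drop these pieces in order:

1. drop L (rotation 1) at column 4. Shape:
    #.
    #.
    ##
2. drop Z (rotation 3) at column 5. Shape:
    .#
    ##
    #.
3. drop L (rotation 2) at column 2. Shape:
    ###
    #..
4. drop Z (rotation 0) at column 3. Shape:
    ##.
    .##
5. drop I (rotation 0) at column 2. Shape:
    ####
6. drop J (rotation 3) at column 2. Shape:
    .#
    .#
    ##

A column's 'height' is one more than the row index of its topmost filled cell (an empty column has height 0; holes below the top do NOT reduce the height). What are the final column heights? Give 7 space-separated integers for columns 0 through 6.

Answer: 0 0 8 10 7 7 4

Derivation:
Drop 1: L rot1 at col 4 lands with bottom-row=0; cleared 0 line(s) (total 0); column heights now [0 0 0 0 3 1 0], max=3
Drop 2: Z rot3 at col 5 lands with bottom-row=1; cleared 0 line(s) (total 0); column heights now [0 0 0 0 3 3 4], max=4
Drop 3: L rot2 at col 2 lands with bottom-row=2; cleared 0 line(s) (total 0); column heights now [0 0 4 4 4 3 4], max=4
Drop 4: Z rot0 at col 3 lands with bottom-row=4; cleared 0 line(s) (total 0); column heights now [0 0 4 6 6 5 4], max=6
Drop 5: I rot0 at col 2 lands with bottom-row=6; cleared 0 line(s) (total 0); column heights now [0 0 7 7 7 7 4], max=7
Drop 6: J rot3 at col 2 lands with bottom-row=7; cleared 0 line(s) (total 0); column heights now [0 0 8 10 7 7 4], max=10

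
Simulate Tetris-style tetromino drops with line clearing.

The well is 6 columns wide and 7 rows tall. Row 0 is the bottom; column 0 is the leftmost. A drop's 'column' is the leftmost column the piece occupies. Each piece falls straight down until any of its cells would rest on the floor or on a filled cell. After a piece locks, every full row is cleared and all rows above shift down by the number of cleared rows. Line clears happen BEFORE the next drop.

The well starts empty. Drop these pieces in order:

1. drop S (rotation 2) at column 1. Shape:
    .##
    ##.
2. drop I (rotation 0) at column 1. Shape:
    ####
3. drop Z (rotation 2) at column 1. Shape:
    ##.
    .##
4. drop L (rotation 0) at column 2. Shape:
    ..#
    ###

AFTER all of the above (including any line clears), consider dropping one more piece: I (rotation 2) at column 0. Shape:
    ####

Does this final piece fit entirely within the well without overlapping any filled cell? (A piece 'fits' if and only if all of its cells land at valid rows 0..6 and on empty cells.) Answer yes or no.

Drop 1: S rot2 at col 1 lands with bottom-row=0; cleared 0 line(s) (total 0); column heights now [0 1 2 2 0 0], max=2
Drop 2: I rot0 at col 1 lands with bottom-row=2; cleared 0 line(s) (total 0); column heights now [0 3 3 3 3 0], max=3
Drop 3: Z rot2 at col 1 lands with bottom-row=3; cleared 0 line(s) (total 0); column heights now [0 5 5 4 3 0], max=5
Drop 4: L rot0 at col 2 lands with bottom-row=5; cleared 0 line(s) (total 0); column heights now [0 5 6 6 7 0], max=7
Test piece I rot2 at col 0 (width 4): heights before test = [0 5 6 6 7 0]; fits = True

Answer: yes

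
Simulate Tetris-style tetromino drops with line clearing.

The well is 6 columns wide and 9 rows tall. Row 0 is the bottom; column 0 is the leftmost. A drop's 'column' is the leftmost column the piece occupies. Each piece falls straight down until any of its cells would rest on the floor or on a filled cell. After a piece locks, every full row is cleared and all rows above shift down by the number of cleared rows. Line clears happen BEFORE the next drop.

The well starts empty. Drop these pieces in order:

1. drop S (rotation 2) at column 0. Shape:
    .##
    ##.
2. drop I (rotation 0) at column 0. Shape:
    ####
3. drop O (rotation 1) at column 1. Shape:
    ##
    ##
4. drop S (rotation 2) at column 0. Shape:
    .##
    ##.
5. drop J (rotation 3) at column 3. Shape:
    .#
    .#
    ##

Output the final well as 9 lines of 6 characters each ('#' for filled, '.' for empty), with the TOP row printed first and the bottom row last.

Drop 1: S rot2 at col 0 lands with bottom-row=0; cleared 0 line(s) (total 0); column heights now [1 2 2 0 0 0], max=2
Drop 2: I rot0 at col 0 lands with bottom-row=2; cleared 0 line(s) (total 0); column heights now [3 3 3 3 0 0], max=3
Drop 3: O rot1 at col 1 lands with bottom-row=3; cleared 0 line(s) (total 0); column heights now [3 5 5 3 0 0], max=5
Drop 4: S rot2 at col 0 lands with bottom-row=5; cleared 0 line(s) (total 0); column heights now [6 7 7 3 0 0], max=7
Drop 5: J rot3 at col 3 lands with bottom-row=3; cleared 0 line(s) (total 0); column heights now [6 7 7 4 6 0], max=7

Answer: ......
......
.##...
##..#.
.##.#.
.####.
####..
.##...
##....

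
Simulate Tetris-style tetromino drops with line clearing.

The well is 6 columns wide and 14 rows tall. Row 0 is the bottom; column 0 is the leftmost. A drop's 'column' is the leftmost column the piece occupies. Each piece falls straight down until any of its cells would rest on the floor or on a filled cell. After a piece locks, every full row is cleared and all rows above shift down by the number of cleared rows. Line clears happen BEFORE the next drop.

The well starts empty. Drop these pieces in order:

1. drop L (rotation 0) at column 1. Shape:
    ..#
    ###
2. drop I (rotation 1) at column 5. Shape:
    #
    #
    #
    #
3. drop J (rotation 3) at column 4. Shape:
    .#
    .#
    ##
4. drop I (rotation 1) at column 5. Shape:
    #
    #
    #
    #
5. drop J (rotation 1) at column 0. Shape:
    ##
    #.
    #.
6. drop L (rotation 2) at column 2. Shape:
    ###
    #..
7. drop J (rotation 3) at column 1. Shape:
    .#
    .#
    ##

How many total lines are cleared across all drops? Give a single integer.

Drop 1: L rot0 at col 1 lands with bottom-row=0; cleared 0 line(s) (total 0); column heights now [0 1 1 2 0 0], max=2
Drop 2: I rot1 at col 5 lands with bottom-row=0; cleared 0 line(s) (total 0); column heights now [0 1 1 2 0 4], max=4
Drop 3: J rot3 at col 4 lands with bottom-row=4; cleared 0 line(s) (total 0); column heights now [0 1 1 2 5 7], max=7
Drop 4: I rot1 at col 5 lands with bottom-row=7; cleared 0 line(s) (total 0); column heights now [0 1 1 2 5 11], max=11
Drop 5: J rot1 at col 0 lands with bottom-row=0; cleared 0 line(s) (total 0); column heights now [3 3 1 2 5 11], max=11
Drop 6: L rot2 at col 2 lands with bottom-row=4; cleared 0 line(s) (total 0); column heights now [3 3 6 6 6 11], max=11
Drop 7: J rot3 at col 1 lands with bottom-row=6; cleared 0 line(s) (total 0); column heights now [3 7 9 6 6 11], max=11

Answer: 0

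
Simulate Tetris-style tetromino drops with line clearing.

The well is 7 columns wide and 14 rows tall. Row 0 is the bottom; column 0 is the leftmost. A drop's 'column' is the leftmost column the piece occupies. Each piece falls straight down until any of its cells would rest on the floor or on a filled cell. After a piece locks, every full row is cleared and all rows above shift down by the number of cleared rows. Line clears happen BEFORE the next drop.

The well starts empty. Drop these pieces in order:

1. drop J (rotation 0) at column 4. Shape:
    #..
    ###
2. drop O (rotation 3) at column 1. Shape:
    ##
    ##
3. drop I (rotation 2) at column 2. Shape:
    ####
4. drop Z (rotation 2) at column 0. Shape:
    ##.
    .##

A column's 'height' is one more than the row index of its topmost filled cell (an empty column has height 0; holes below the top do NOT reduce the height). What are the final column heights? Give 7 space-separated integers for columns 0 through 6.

Answer: 5 5 4 3 3 3 1

Derivation:
Drop 1: J rot0 at col 4 lands with bottom-row=0; cleared 0 line(s) (total 0); column heights now [0 0 0 0 2 1 1], max=2
Drop 2: O rot3 at col 1 lands with bottom-row=0; cleared 0 line(s) (total 0); column heights now [0 2 2 0 2 1 1], max=2
Drop 3: I rot2 at col 2 lands with bottom-row=2; cleared 0 line(s) (total 0); column heights now [0 2 3 3 3 3 1], max=3
Drop 4: Z rot2 at col 0 lands with bottom-row=3; cleared 0 line(s) (total 0); column heights now [5 5 4 3 3 3 1], max=5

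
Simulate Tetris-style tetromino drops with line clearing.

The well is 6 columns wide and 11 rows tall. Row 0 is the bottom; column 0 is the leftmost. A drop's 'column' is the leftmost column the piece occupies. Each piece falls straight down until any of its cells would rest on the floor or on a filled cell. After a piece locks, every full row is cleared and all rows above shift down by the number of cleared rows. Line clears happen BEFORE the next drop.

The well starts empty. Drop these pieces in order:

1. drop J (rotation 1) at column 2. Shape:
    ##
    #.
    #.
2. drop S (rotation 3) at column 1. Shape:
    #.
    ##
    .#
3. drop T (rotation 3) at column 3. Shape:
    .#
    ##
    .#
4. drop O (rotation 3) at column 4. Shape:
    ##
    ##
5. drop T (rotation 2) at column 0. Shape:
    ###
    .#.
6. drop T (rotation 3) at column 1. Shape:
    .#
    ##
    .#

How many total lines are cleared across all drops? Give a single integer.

Drop 1: J rot1 at col 2 lands with bottom-row=0; cleared 0 line(s) (total 0); column heights now [0 0 3 3 0 0], max=3
Drop 2: S rot3 at col 1 lands with bottom-row=3; cleared 0 line(s) (total 0); column heights now [0 6 5 3 0 0], max=6
Drop 3: T rot3 at col 3 lands with bottom-row=2; cleared 0 line(s) (total 0); column heights now [0 6 5 4 5 0], max=6
Drop 4: O rot3 at col 4 lands with bottom-row=5; cleared 0 line(s) (total 0); column heights now [0 6 5 4 7 7], max=7
Drop 5: T rot2 at col 0 lands with bottom-row=6; cleared 0 line(s) (total 0); column heights now [8 8 8 4 7 7], max=8
Drop 6: T rot3 at col 1 lands with bottom-row=8; cleared 0 line(s) (total 0); column heights now [8 10 11 4 7 7], max=11

Answer: 0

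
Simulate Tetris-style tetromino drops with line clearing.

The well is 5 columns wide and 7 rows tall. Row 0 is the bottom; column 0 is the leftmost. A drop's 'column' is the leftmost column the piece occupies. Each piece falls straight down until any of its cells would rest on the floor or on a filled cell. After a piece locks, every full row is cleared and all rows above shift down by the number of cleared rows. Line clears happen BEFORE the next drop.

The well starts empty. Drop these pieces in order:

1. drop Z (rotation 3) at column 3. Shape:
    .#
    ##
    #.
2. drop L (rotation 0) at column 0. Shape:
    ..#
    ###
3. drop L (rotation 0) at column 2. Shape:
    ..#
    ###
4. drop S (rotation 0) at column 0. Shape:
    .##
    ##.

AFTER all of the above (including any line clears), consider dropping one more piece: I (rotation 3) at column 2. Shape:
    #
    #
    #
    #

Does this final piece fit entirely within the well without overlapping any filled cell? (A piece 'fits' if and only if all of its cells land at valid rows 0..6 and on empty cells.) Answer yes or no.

Answer: no

Derivation:
Drop 1: Z rot3 at col 3 lands with bottom-row=0; cleared 0 line(s) (total 0); column heights now [0 0 0 2 3], max=3
Drop 2: L rot0 at col 0 lands with bottom-row=0; cleared 0 line(s) (total 0); column heights now [1 1 2 2 3], max=3
Drop 3: L rot0 at col 2 lands with bottom-row=3; cleared 0 line(s) (total 0); column heights now [1 1 4 4 5], max=5
Drop 4: S rot0 at col 0 lands with bottom-row=3; cleared 1 line(s) (total 1); column heights now [1 4 4 2 4], max=4
Test piece I rot3 at col 2 (width 1): heights before test = [1 4 4 2 4]; fits = False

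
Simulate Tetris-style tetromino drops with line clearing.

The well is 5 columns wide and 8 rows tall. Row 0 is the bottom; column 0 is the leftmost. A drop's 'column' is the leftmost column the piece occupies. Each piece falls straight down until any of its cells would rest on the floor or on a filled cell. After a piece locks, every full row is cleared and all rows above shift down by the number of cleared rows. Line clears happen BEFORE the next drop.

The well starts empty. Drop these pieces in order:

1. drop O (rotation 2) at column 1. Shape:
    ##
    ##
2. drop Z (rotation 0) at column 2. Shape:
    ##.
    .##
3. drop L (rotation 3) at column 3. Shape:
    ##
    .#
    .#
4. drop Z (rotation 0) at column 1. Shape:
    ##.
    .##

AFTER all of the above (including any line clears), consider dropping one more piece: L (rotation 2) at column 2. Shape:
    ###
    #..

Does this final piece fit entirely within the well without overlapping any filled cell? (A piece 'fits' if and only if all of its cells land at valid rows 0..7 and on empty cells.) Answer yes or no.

Answer: no

Derivation:
Drop 1: O rot2 at col 1 lands with bottom-row=0; cleared 0 line(s) (total 0); column heights now [0 2 2 0 0], max=2
Drop 2: Z rot0 at col 2 lands with bottom-row=1; cleared 0 line(s) (total 0); column heights now [0 2 3 3 2], max=3
Drop 3: L rot3 at col 3 lands with bottom-row=2; cleared 0 line(s) (total 0); column heights now [0 2 3 5 5], max=5
Drop 4: Z rot0 at col 1 lands with bottom-row=5; cleared 0 line(s) (total 0); column heights now [0 7 7 6 5], max=7
Test piece L rot2 at col 2 (width 3): heights before test = [0 7 7 6 5]; fits = False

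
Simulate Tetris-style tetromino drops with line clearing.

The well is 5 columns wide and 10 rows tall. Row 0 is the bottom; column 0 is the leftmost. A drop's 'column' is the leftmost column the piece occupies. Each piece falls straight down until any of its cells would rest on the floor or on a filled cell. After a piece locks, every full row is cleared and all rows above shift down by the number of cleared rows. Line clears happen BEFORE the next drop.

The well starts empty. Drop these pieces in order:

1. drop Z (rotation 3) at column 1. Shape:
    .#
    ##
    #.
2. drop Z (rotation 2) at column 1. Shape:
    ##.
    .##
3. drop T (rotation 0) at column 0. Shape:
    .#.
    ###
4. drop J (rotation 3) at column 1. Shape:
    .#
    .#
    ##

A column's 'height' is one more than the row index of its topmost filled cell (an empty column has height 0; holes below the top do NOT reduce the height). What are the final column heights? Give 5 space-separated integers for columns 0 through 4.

Answer: 6 8 10 4 0

Derivation:
Drop 1: Z rot3 at col 1 lands with bottom-row=0; cleared 0 line(s) (total 0); column heights now [0 2 3 0 0], max=3
Drop 2: Z rot2 at col 1 lands with bottom-row=3; cleared 0 line(s) (total 0); column heights now [0 5 5 4 0], max=5
Drop 3: T rot0 at col 0 lands with bottom-row=5; cleared 0 line(s) (total 0); column heights now [6 7 6 4 0], max=7
Drop 4: J rot3 at col 1 lands with bottom-row=7; cleared 0 line(s) (total 0); column heights now [6 8 10 4 0], max=10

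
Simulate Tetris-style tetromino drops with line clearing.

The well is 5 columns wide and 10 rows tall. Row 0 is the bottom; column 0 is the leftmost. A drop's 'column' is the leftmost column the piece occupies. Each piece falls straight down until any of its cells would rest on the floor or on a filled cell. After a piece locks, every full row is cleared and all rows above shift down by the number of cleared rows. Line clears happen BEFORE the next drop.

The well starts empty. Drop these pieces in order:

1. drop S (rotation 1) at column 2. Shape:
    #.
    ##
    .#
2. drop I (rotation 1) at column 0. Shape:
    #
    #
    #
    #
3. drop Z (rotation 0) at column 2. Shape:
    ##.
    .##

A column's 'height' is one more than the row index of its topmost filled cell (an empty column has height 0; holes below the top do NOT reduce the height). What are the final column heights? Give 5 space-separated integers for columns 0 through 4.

Answer: 4 0 4 4 3

Derivation:
Drop 1: S rot1 at col 2 lands with bottom-row=0; cleared 0 line(s) (total 0); column heights now [0 0 3 2 0], max=3
Drop 2: I rot1 at col 0 lands with bottom-row=0; cleared 0 line(s) (total 0); column heights now [4 0 3 2 0], max=4
Drop 3: Z rot0 at col 2 lands with bottom-row=2; cleared 0 line(s) (total 0); column heights now [4 0 4 4 3], max=4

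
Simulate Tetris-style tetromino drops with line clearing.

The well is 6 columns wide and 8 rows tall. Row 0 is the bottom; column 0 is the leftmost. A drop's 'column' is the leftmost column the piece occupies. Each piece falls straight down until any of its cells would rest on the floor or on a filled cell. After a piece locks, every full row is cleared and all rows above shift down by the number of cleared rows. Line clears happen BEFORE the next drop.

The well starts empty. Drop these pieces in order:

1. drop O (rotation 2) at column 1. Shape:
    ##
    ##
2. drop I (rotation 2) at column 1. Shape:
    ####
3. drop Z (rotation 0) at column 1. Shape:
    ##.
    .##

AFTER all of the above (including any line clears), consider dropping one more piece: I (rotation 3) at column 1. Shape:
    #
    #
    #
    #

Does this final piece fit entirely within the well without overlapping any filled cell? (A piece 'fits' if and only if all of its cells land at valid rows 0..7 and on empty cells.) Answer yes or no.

Answer: no

Derivation:
Drop 1: O rot2 at col 1 lands with bottom-row=0; cleared 0 line(s) (total 0); column heights now [0 2 2 0 0 0], max=2
Drop 2: I rot2 at col 1 lands with bottom-row=2; cleared 0 line(s) (total 0); column heights now [0 3 3 3 3 0], max=3
Drop 3: Z rot0 at col 1 lands with bottom-row=3; cleared 0 line(s) (total 0); column heights now [0 5 5 4 3 0], max=5
Test piece I rot3 at col 1 (width 1): heights before test = [0 5 5 4 3 0]; fits = False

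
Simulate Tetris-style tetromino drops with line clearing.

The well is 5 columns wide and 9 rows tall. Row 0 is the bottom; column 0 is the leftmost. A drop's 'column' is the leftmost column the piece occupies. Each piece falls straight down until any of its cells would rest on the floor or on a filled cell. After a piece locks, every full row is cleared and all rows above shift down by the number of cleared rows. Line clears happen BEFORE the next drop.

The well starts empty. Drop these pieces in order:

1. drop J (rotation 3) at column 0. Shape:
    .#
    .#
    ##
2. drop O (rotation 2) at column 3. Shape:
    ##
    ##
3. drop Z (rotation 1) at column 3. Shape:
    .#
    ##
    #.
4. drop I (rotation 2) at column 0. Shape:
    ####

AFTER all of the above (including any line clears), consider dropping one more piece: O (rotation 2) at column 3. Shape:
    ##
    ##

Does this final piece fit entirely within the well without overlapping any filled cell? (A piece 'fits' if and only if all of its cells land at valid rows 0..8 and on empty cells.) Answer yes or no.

Drop 1: J rot3 at col 0 lands with bottom-row=0; cleared 0 line(s) (total 0); column heights now [1 3 0 0 0], max=3
Drop 2: O rot2 at col 3 lands with bottom-row=0; cleared 0 line(s) (total 0); column heights now [1 3 0 2 2], max=3
Drop 3: Z rot1 at col 3 lands with bottom-row=2; cleared 0 line(s) (total 0); column heights now [1 3 0 4 5], max=5
Drop 4: I rot2 at col 0 lands with bottom-row=4; cleared 1 line(s) (total 1); column heights now [1 3 0 4 4], max=4
Test piece O rot2 at col 3 (width 2): heights before test = [1 3 0 4 4]; fits = True

Answer: yes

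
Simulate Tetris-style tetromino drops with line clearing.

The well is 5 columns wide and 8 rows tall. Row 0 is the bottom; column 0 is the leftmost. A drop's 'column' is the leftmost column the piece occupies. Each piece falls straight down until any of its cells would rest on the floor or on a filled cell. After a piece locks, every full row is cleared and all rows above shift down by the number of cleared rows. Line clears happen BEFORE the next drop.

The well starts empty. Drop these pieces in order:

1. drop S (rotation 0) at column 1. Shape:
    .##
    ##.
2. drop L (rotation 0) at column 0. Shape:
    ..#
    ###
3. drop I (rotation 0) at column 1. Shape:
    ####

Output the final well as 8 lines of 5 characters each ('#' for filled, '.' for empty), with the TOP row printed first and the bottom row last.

Answer: .....
.....
.....
.####
..#..
###..
..##.
.##..

Derivation:
Drop 1: S rot0 at col 1 lands with bottom-row=0; cleared 0 line(s) (total 0); column heights now [0 1 2 2 0], max=2
Drop 2: L rot0 at col 0 lands with bottom-row=2; cleared 0 line(s) (total 0); column heights now [3 3 4 2 0], max=4
Drop 3: I rot0 at col 1 lands with bottom-row=4; cleared 0 line(s) (total 0); column heights now [3 5 5 5 5], max=5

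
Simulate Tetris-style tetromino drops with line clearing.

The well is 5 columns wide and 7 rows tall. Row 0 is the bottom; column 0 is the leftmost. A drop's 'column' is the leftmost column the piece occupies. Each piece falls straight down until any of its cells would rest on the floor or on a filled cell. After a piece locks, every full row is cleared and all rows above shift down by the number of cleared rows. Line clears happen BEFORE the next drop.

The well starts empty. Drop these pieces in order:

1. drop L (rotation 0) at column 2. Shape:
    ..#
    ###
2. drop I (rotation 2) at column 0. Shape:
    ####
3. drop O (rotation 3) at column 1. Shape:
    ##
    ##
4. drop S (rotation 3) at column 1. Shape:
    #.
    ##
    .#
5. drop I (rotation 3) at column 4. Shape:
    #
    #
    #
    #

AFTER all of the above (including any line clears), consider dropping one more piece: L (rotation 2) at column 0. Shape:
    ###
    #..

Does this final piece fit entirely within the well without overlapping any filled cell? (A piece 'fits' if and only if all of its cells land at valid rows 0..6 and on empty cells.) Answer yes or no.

Answer: yes

Derivation:
Drop 1: L rot0 at col 2 lands with bottom-row=0; cleared 0 line(s) (total 0); column heights now [0 0 1 1 2], max=2
Drop 2: I rot2 at col 0 lands with bottom-row=1; cleared 1 line(s) (total 1); column heights now [0 0 1 1 1], max=1
Drop 3: O rot3 at col 1 lands with bottom-row=1; cleared 0 line(s) (total 1); column heights now [0 3 3 1 1], max=3
Drop 4: S rot3 at col 1 lands with bottom-row=3; cleared 0 line(s) (total 1); column heights now [0 6 5 1 1], max=6
Drop 5: I rot3 at col 4 lands with bottom-row=1; cleared 0 line(s) (total 1); column heights now [0 6 5 1 5], max=6
Test piece L rot2 at col 0 (width 3): heights before test = [0 6 5 1 5]; fits = True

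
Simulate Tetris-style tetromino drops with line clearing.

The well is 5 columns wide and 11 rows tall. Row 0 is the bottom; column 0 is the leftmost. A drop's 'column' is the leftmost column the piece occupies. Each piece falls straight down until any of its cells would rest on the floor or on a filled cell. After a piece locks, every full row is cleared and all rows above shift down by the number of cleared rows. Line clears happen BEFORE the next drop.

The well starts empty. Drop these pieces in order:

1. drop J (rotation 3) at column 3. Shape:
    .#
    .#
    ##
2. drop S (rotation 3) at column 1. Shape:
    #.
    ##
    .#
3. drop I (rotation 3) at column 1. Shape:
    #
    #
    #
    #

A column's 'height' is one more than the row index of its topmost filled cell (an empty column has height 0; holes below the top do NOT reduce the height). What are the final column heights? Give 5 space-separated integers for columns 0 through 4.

Answer: 0 7 2 1 3

Derivation:
Drop 1: J rot3 at col 3 lands with bottom-row=0; cleared 0 line(s) (total 0); column heights now [0 0 0 1 3], max=3
Drop 2: S rot3 at col 1 lands with bottom-row=0; cleared 0 line(s) (total 0); column heights now [0 3 2 1 3], max=3
Drop 3: I rot3 at col 1 lands with bottom-row=3; cleared 0 line(s) (total 0); column heights now [0 7 2 1 3], max=7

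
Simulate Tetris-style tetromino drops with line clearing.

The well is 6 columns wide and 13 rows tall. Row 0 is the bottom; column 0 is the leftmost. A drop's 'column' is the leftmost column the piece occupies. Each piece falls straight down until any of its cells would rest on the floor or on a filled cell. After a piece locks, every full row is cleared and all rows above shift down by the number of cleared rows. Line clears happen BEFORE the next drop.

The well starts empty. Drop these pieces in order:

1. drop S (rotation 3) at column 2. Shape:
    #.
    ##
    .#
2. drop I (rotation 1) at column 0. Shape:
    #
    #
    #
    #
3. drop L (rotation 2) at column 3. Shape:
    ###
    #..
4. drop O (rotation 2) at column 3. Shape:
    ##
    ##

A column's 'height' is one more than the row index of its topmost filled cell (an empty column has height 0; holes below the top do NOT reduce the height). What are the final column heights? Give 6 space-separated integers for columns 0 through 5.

Answer: 4 0 3 6 6 4

Derivation:
Drop 1: S rot3 at col 2 lands with bottom-row=0; cleared 0 line(s) (total 0); column heights now [0 0 3 2 0 0], max=3
Drop 2: I rot1 at col 0 lands with bottom-row=0; cleared 0 line(s) (total 0); column heights now [4 0 3 2 0 0], max=4
Drop 3: L rot2 at col 3 lands with bottom-row=2; cleared 0 line(s) (total 0); column heights now [4 0 3 4 4 4], max=4
Drop 4: O rot2 at col 3 lands with bottom-row=4; cleared 0 line(s) (total 0); column heights now [4 0 3 6 6 4], max=6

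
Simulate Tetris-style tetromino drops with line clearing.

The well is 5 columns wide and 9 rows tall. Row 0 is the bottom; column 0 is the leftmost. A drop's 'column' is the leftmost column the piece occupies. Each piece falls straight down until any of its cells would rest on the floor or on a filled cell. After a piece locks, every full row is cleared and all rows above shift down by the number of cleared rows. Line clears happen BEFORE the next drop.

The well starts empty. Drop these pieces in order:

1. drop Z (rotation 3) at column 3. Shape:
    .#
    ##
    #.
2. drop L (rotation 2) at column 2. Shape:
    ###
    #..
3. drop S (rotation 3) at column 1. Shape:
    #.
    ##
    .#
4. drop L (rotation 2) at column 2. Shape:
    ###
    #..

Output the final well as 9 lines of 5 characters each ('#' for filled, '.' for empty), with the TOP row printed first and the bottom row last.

Drop 1: Z rot3 at col 3 lands with bottom-row=0; cleared 0 line(s) (total 0); column heights now [0 0 0 2 3], max=3
Drop 2: L rot2 at col 2 lands with bottom-row=2; cleared 0 line(s) (total 0); column heights now [0 0 4 4 4], max=4
Drop 3: S rot3 at col 1 lands with bottom-row=4; cleared 0 line(s) (total 0); column heights now [0 7 6 4 4], max=7
Drop 4: L rot2 at col 2 lands with bottom-row=6; cleared 0 line(s) (total 0); column heights now [0 7 8 8 8], max=8

Answer: .....
..###
.##..
.##..
..#..
..###
..#.#
...##
...#.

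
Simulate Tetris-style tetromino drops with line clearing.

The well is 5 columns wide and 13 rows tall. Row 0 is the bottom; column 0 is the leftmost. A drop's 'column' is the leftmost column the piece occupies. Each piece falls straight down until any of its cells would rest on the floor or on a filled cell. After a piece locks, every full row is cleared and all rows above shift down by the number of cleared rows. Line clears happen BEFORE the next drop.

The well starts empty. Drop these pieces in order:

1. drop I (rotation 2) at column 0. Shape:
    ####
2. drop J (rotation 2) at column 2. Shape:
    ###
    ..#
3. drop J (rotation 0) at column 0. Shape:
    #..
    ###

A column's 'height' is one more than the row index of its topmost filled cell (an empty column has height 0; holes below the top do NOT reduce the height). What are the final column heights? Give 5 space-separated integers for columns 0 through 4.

Drop 1: I rot2 at col 0 lands with bottom-row=0; cleared 0 line(s) (total 0); column heights now [1 1 1 1 0], max=1
Drop 2: J rot2 at col 2 lands with bottom-row=0; cleared 1 line(s) (total 1); column heights now [0 0 1 1 1], max=1
Drop 3: J rot0 at col 0 lands with bottom-row=1; cleared 0 line(s) (total 1); column heights now [3 2 2 1 1], max=3

Answer: 3 2 2 1 1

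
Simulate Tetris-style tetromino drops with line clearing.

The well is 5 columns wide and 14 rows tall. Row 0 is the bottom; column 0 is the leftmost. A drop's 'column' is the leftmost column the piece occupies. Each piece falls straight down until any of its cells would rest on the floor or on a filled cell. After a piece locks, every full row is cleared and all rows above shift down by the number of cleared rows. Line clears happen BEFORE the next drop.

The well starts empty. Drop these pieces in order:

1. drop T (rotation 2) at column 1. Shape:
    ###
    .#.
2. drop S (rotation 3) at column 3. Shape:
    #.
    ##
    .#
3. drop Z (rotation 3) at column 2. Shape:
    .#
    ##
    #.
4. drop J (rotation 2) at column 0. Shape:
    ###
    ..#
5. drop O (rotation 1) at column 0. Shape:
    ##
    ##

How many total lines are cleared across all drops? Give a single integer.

Answer: 0

Derivation:
Drop 1: T rot2 at col 1 lands with bottom-row=0; cleared 0 line(s) (total 0); column heights now [0 2 2 2 0], max=2
Drop 2: S rot3 at col 3 lands with bottom-row=1; cleared 0 line(s) (total 0); column heights now [0 2 2 4 3], max=4
Drop 3: Z rot3 at col 2 lands with bottom-row=3; cleared 0 line(s) (total 0); column heights now [0 2 5 6 3], max=6
Drop 4: J rot2 at col 0 lands with bottom-row=5; cleared 0 line(s) (total 0); column heights now [7 7 7 6 3], max=7
Drop 5: O rot1 at col 0 lands with bottom-row=7; cleared 0 line(s) (total 0); column heights now [9 9 7 6 3], max=9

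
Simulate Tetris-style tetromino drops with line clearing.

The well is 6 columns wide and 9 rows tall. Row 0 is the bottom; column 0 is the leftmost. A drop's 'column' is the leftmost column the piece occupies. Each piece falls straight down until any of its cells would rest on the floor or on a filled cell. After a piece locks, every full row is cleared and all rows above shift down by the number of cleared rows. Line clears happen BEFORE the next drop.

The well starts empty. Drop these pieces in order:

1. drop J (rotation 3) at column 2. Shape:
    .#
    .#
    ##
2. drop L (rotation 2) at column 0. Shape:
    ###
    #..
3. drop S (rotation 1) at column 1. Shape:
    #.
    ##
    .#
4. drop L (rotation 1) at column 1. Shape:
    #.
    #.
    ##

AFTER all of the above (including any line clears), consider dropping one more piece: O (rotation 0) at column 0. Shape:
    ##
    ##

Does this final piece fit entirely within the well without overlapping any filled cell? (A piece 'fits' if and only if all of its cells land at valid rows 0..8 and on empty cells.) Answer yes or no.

Answer: no

Derivation:
Drop 1: J rot3 at col 2 lands with bottom-row=0; cleared 0 line(s) (total 0); column heights now [0 0 1 3 0 0], max=3
Drop 2: L rot2 at col 0 lands with bottom-row=0; cleared 0 line(s) (total 0); column heights now [2 2 2 3 0 0], max=3
Drop 3: S rot1 at col 1 lands with bottom-row=2; cleared 0 line(s) (total 0); column heights now [2 5 4 3 0 0], max=5
Drop 4: L rot1 at col 1 lands with bottom-row=5; cleared 0 line(s) (total 0); column heights now [2 8 6 3 0 0], max=8
Test piece O rot0 at col 0 (width 2): heights before test = [2 8 6 3 0 0]; fits = False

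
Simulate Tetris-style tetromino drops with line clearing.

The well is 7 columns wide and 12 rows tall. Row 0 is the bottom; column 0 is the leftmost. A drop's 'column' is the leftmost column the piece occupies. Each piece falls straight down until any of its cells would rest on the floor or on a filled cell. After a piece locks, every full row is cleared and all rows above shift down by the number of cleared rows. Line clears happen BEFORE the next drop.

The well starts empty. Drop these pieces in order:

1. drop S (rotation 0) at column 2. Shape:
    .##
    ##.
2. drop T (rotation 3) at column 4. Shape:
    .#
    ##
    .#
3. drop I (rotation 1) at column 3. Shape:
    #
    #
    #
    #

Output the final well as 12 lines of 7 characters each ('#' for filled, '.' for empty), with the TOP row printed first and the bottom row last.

Drop 1: S rot0 at col 2 lands with bottom-row=0; cleared 0 line(s) (total 0); column heights now [0 0 1 2 2 0 0], max=2
Drop 2: T rot3 at col 4 lands with bottom-row=1; cleared 0 line(s) (total 0); column heights now [0 0 1 2 3 4 0], max=4
Drop 3: I rot1 at col 3 lands with bottom-row=2; cleared 0 line(s) (total 0); column heights now [0 0 1 6 3 4 0], max=6

Answer: .......
.......
.......
.......
.......
.......
...#...
...#...
...#.#.
...###.
...###.
..##...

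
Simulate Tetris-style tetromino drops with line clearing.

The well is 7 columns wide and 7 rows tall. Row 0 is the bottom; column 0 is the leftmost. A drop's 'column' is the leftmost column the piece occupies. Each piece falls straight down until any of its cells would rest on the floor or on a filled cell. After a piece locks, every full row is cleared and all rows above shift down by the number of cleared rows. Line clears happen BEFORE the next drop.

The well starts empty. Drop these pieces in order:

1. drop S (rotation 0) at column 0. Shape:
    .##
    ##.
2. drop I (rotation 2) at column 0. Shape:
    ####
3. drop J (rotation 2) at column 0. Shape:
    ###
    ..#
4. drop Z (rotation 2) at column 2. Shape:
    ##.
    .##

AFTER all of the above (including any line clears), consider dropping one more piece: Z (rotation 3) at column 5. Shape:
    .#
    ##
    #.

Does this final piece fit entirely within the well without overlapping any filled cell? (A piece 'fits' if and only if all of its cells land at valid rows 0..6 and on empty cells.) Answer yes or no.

Drop 1: S rot0 at col 0 lands with bottom-row=0; cleared 0 line(s) (total 0); column heights now [1 2 2 0 0 0 0], max=2
Drop 2: I rot2 at col 0 lands with bottom-row=2; cleared 0 line(s) (total 0); column heights now [3 3 3 3 0 0 0], max=3
Drop 3: J rot2 at col 0 lands with bottom-row=3; cleared 0 line(s) (total 0); column heights now [5 5 5 3 0 0 0], max=5
Drop 4: Z rot2 at col 2 lands with bottom-row=4; cleared 0 line(s) (total 0); column heights now [5 5 6 6 5 0 0], max=6
Test piece Z rot3 at col 5 (width 2): heights before test = [5 5 6 6 5 0 0]; fits = True

Answer: yes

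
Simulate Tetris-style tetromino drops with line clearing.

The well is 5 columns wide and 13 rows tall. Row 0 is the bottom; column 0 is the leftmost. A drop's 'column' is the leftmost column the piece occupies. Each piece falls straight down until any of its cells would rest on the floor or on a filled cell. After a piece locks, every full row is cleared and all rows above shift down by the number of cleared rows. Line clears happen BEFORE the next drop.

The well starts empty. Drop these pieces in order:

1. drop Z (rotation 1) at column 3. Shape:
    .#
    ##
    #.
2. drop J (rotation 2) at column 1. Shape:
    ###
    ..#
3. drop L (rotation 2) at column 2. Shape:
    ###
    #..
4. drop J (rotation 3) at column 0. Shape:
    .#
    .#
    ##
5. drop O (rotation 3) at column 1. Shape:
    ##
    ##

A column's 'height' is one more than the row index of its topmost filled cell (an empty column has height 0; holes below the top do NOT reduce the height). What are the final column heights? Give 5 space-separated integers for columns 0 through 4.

Drop 1: Z rot1 at col 3 lands with bottom-row=0; cleared 0 line(s) (total 0); column heights now [0 0 0 2 3], max=3
Drop 2: J rot2 at col 1 lands with bottom-row=2; cleared 0 line(s) (total 0); column heights now [0 4 4 4 3], max=4
Drop 3: L rot2 at col 2 lands with bottom-row=4; cleared 0 line(s) (total 0); column heights now [0 4 6 6 6], max=6
Drop 4: J rot3 at col 0 lands with bottom-row=4; cleared 0 line(s) (total 0); column heights now [5 7 6 6 6], max=7
Drop 5: O rot3 at col 1 lands with bottom-row=7; cleared 0 line(s) (total 0); column heights now [5 9 9 6 6], max=9

Answer: 5 9 9 6 6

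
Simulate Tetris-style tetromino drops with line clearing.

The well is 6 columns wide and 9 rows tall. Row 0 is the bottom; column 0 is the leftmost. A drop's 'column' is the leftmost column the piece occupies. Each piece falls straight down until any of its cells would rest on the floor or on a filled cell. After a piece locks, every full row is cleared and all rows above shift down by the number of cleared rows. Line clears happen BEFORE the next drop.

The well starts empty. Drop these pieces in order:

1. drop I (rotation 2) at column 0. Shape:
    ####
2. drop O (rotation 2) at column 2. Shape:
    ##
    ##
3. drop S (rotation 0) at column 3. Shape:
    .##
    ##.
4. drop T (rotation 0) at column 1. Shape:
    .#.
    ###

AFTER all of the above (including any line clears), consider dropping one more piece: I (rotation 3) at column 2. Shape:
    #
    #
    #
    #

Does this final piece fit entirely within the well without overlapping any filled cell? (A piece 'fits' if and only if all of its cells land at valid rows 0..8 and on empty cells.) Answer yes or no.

Answer: no

Derivation:
Drop 1: I rot2 at col 0 lands with bottom-row=0; cleared 0 line(s) (total 0); column heights now [1 1 1 1 0 0], max=1
Drop 2: O rot2 at col 2 lands with bottom-row=1; cleared 0 line(s) (total 0); column heights now [1 1 3 3 0 0], max=3
Drop 3: S rot0 at col 3 lands with bottom-row=3; cleared 0 line(s) (total 0); column heights now [1 1 3 4 5 5], max=5
Drop 4: T rot0 at col 1 lands with bottom-row=4; cleared 0 line(s) (total 0); column heights now [1 5 6 5 5 5], max=6
Test piece I rot3 at col 2 (width 1): heights before test = [1 5 6 5 5 5]; fits = False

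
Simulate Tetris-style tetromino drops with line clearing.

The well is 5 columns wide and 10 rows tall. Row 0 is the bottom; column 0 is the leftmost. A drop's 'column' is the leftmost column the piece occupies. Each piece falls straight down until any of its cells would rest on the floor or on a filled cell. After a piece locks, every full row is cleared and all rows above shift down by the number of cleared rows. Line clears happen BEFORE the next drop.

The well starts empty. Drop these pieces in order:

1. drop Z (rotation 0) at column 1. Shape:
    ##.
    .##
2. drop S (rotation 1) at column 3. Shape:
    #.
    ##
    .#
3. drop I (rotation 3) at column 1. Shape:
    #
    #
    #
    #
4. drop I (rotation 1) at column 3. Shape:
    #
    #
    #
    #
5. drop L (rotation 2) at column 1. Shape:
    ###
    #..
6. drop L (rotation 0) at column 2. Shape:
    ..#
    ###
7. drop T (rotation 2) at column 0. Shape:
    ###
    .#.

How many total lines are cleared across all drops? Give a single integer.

Drop 1: Z rot0 at col 1 lands with bottom-row=0; cleared 0 line(s) (total 0); column heights now [0 2 2 1 0], max=2
Drop 2: S rot1 at col 3 lands with bottom-row=0; cleared 0 line(s) (total 0); column heights now [0 2 2 3 2], max=3
Drop 3: I rot3 at col 1 lands with bottom-row=2; cleared 0 line(s) (total 0); column heights now [0 6 2 3 2], max=6
Drop 4: I rot1 at col 3 lands with bottom-row=3; cleared 0 line(s) (total 0); column heights now [0 6 2 7 2], max=7
Drop 5: L rot2 at col 1 lands with bottom-row=6; cleared 0 line(s) (total 0); column heights now [0 8 8 8 2], max=8
Drop 6: L rot0 at col 2 lands with bottom-row=8; cleared 0 line(s) (total 0); column heights now [0 8 9 9 10], max=10
Drop 7: T rot2 at col 0 lands with bottom-row=8; cleared 0 line(s) (total 0); column heights now [10 10 10 9 10], max=10

Answer: 0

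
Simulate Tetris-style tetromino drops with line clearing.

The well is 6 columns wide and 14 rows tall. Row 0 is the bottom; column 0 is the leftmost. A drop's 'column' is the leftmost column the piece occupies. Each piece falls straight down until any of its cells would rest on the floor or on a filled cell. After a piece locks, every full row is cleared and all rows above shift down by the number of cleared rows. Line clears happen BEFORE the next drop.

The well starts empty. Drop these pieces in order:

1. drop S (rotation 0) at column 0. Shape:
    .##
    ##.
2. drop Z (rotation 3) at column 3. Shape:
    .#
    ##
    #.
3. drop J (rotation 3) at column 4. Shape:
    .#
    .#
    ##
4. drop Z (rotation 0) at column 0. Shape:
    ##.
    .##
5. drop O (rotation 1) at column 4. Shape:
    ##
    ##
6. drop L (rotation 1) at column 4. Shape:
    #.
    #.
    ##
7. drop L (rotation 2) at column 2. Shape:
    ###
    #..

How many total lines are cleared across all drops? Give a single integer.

Answer: 0

Derivation:
Drop 1: S rot0 at col 0 lands with bottom-row=0; cleared 0 line(s) (total 0); column heights now [1 2 2 0 0 0], max=2
Drop 2: Z rot3 at col 3 lands with bottom-row=0; cleared 0 line(s) (total 0); column heights now [1 2 2 2 3 0], max=3
Drop 3: J rot3 at col 4 lands with bottom-row=3; cleared 0 line(s) (total 0); column heights now [1 2 2 2 4 6], max=6
Drop 4: Z rot0 at col 0 lands with bottom-row=2; cleared 0 line(s) (total 0); column heights now [4 4 3 2 4 6], max=6
Drop 5: O rot1 at col 4 lands with bottom-row=6; cleared 0 line(s) (total 0); column heights now [4 4 3 2 8 8], max=8
Drop 6: L rot1 at col 4 lands with bottom-row=8; cleared 0 line(s) (total 0); column heights now [4 4 3 2 11 9], max=11
Drop 7: L rot2 at col 2 lands with bottom-row=10; cleared 0 line(s) (total 0); column heights now [4 4 12 12 12 9], max=12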